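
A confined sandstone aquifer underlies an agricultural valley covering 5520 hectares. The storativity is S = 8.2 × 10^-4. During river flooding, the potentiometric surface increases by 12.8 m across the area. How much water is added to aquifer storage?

ΔV ≈ 5.79 × 10^5 m³

A = 5520 hectares = 5.52 × 10^7 m²
ΔV = S × A × Δh = 8.2 × 10^-4 × 5.52 × 10^7 m² × 12.8 m = 5.794 × 10^5 m³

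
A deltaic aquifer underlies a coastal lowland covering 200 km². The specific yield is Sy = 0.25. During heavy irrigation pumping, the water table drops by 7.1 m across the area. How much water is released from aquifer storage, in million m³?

ΔV ≈ 355 million m³

A = 200 km² = 2 × 10^8 m²
ΔV = Sy × A × Δh = 0.25 × 2 × 10^8 m² × 7.1 m = 3.55 × 10^8 m³
ΔV = 3.55 × 10^8 m³ = 355 million m³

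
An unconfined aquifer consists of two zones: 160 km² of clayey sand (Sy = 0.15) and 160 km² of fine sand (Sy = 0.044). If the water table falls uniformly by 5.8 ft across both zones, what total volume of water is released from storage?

ΔV ≈ 5.49 × 10^7 m³

A₁ = 160 km² = 1.6 × 10^8 m²; A₂ = 160 km² = 1.6 × 10^8 m²
Δh = 5.8 ft = 1.768 m
ΔV₁ = 0.15 × 1.6 × 10^8 × 1.768 = 4.243 × 10^7 m³
ΔV₂ = 0.044 × 1.6 × 10^8 × 1.768 = 1.245 × 10^7 m³
ΔV = ΔV₁ + ΔV₂ = 5.487 × 10^7 m³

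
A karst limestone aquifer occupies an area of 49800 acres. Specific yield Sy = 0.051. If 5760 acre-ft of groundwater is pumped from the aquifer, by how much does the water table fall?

Δh ≈ 0.691 m

A = 49800 acres = 2.015 × 10^8 m²
ΔV = 5760 acre-ft = 7.105 × 10^6 m³
Δh = ΔV / (Sy × A) = 7.105 × 10^6 m³ / (0.051 × 2.015 × 10^8 m²) = 0.6913 m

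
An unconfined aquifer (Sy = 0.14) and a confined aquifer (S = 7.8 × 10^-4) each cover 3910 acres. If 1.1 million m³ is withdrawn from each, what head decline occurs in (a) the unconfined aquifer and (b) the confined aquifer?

Δh_u ≈ 0.497 m; Δh_c ≈ 89.1 m

A = 3910 acres = 1.582 × 10^7 m²
ΔV = 1.1 million m³ = 1.1 × 10^6 m³
Unconfined: Δh_u = ΔV/(Sy·A) = 1.1 × 10^6/(0.14 × 1.582 × 10^7) = 0.4966 m
Confined: Δh_c = ΔV/(S·A) = 1.1 × 10^6/(7.8 × 10^-4 × 1.582 × 10^7) = 89.13 m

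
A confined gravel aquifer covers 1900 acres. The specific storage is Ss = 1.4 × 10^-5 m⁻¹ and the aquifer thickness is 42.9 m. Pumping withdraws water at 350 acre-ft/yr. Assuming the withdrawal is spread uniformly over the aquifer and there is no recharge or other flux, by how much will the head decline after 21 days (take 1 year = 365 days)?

Δh ≈ 5.38 m

S = Ss × b = 1.4 × 10^-5 m⁻¹ × 42.9 m = 6.006 × 10^-4
A = 1900 acres = 7.689 × 10^6 m²
Q = 350 acre-ft/yr = 1183 m³/d
ΔV = Q × t = 1183 m³/d × 21 d = 24840 m³
Δh = ΔV / (S × A) = 24840 / (6.006 × 10^-4 × 7.689 × 10^6) = 5.379 m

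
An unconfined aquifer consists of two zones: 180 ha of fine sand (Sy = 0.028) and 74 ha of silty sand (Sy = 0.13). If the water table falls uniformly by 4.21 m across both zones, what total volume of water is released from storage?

A₁ = 180 ha = 1.8 × 10^6 m²; A₂ = 74 ha = 7.4 × 10^5 m²
ΔV₁ = 0.028 × 1.8 × 10^6 × 4.21 = 2.122 × 10^5 m³
ΔV₂ = 0.13 × 7.4 × 10^5 × 4.21 = 4.05 × 10^5 m³
ΔV = ΔV₁ + ΔV₂ = 6.172 × 10^5 m³

ΔV ≈ 6.17 × 10^5 m³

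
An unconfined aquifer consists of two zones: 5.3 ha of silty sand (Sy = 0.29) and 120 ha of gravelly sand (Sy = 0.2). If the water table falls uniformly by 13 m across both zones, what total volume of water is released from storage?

A₁ = 5.3 ha = 53000 m²; A₂ = 120 ha = 1.2 × 10^6 m²
ΔV₁ = 0.29 × 53000 × 13 = 1.998 × 10^5 m³
ΔV₂ = 0.2 × 1.2 × 10^6 × 13 = 3.12 × 10^6 m³
ΔV = ΔV₁ + ΔV₂ = 3.32 × 10^6 m³

ΔV ≈ 3.32 × 10^6 m³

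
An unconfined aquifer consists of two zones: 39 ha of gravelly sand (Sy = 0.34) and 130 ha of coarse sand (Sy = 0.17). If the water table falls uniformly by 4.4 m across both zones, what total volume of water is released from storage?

A₁ = 39 ha = 3.9 × 10^5 m²; A₂ = 130 ha = 1.3 × 10^6 m²
ΔV₁ = 0.34 × 3.9 × 10^5 × 4.4 = 5.834 × 10^5 m³
ΔV₂ = 0.17 × 1.3 × 10^6 × 4.4 = 9.724 × 10^5 m³
ΔV = ΔV₁ + ΔV₂ = 1.556 × 10^6 m³

ΔV ≈ 1.56 × 10^6 m³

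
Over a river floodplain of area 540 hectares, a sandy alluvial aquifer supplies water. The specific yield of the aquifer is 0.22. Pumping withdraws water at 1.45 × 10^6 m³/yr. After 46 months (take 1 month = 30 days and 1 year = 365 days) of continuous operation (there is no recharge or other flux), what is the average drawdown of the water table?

Δh ≈ 4.61 m

A = 540 hectares = 5.4 × 10^6 m²
Q = 1.45 × 10^6 m³/yr = 3973 m³/d
t = 46 months = 1380 d
ΔV = Q × t = 3973 m³/d × 1380 d = 5.482 × 10^6 m³
Δh = ΔV / (Sy × A) = 5.482 × 10^6 / (0.22 × 5.4 × 10^6) = 4.615 m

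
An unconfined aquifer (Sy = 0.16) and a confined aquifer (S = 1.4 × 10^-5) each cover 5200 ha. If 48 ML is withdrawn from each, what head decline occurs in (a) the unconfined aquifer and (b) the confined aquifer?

Δh_u ≈ 0.00577 m; Δh_c ≈ 65.9 m

A = 5200 ha = 5.2 × 10^7 m²
ΔV = 48 ML = 48000 m³
Unconfined: Δh_u = ΔV/(Sy·A) = 48000/(0.16 × 5.2 × 10^7) = 0.005769 m
Confined: Δh_c = ΔV/(S·A) = 48000/(1.4 × 10^-5 × 5.2 × 10^7) = 65.93 m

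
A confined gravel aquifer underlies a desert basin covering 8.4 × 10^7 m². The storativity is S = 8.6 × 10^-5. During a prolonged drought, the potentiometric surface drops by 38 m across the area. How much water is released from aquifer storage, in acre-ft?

ΔV = S × A × Δh = 8.6 × 10^-5 × 8.4 × 10^7 m² × 38 m = 2.745 × 10^5 m³
ΔV = 2.745 × 10^5 m³ = 222.6 acre-ft

ΔV ≈ 223 acre-ft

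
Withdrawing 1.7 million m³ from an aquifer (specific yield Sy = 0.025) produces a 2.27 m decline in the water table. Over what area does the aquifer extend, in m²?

A ≈ 3 × 10^7 m²

ΔV = 1.7 million m³ = 1.7 × 10^6 m³
A = ΔV / (Sy × Δh) = 1.7 × 10^6 / (0.025 × 2.27) = 2.996 × 10^7 m²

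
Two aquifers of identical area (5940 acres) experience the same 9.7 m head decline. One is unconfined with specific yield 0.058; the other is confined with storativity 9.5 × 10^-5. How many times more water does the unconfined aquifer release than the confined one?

ΔV_u / ΔV_c ≈ 611

A = 5940 acres = 2.404 × 10^7 m²
Unconfined: ΔV_u = Sy × A × Δh = 0.058 × 2.404 × 10^7 × 9.7 = 1.352 × 10^7 m³
Confined: ΔV_c = S × A × Δh = 9.5 × 10^-5 × 2.404 × 10^7 × 9.7 = 22150 m³
Ratio = ΔV_u / ΔV_c = Sy / S = 0.058 / 9.5 × 10^-5 = 610.5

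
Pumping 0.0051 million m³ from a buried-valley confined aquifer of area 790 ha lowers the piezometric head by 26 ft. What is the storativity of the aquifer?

S ≈ 8.1 × 10^-5

A = 790 ha = 7.9 × 10^6 m²
Δh = 26 ft = 7.925 m
ΔV = 0.0051 million m³ = 5100 m³
S = ΔV / (A × Δh) = 5100 m³ / (7.9 × 10^6 m² × 7.925 m) = 8.146 × 10^-5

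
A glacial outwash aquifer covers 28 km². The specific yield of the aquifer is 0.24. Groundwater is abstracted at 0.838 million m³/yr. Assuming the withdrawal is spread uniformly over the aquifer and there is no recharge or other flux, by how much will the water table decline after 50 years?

Δh ≈ 6.24 m

A = 28 km² = 2.8 × 10^7 m²
Q = 0.838 million m³/yr = 2296 m³/d
t = 50 years = 18250 d
ΔV = Q × t = 2296 m³/d × 18250 d = 4.19 × 10^7 m³
Δh = ΔV / (Sy × A) = 4.19 × 10^7 / (0.24 × 2.8 × 10^7) = 6.235 m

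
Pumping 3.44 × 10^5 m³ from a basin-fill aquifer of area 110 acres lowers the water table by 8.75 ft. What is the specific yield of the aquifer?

A = 110 acres = 4.452 × 10^5 m²
Δh = 8.75 ft = 2.667 m
Sy = ΔV / (A × Δh) = 3.44 × 10^5 m³ / (4.452 × 10^5 m² × 2.667 m) = 0.2898

Sy ≈ 0.29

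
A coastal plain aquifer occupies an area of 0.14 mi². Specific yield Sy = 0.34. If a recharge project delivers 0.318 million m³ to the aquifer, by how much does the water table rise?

A = 0.14 mi² = 3.626 × 10^5 m²
ΔV = 0.318 million m³ = 3.18 × 10^5 m³
Δh = ΔV / (Sy × A) = 3.18 × 10^5 m³ / (0.34 × 3.626 × 10^5 m²) = 2.579 m

Δh ≈ 2.58 m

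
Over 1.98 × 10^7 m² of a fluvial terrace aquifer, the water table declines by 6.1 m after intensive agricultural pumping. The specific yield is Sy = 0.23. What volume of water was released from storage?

ΔV ≈ 2.78 × 10^7 m³

ΔV = Sy × A × Δh = 0.23 × 1.98 × 10^7 m² × 6.1 m = 2.778 × 10^7 m³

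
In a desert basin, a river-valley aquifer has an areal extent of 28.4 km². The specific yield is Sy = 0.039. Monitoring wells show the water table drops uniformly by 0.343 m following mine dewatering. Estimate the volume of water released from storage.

ΔV ≈ 3.8 × 10^5 m³

A = 28.4 km² = 2.84 × 10^7 m²
ΔV = Sy × A × Δh = 0.039 × 2.84 × 10^7 m² × 0.343 m = 3.799 × 10^5 m³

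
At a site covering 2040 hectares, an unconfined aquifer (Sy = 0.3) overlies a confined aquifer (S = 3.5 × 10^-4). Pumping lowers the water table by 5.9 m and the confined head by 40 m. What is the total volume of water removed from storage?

A = 2040 hectares = 2.04 × 10^7 m²
Unconfined: ΔV_u = Sy × A × Δh_u = 0.3 × 2.04 × 10^7 × 5.9 = 3.611 × 10^7 m³
Confined: ΔV_c = S × A × Δh_c = 3.5 × 10^-4 × 2.04 × 10^7 × 40 = 2.856 × 10^5 m³
Total ΔV = 3.611 × 10^7 + 2.856 × 10^5 = 3.639 × 10^7 m³

ΔV ≈ 3.64 × 10^7 m³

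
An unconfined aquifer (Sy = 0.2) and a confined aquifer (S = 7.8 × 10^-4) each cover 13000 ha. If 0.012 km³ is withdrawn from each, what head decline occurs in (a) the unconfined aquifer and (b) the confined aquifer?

A = 13000 ha = 1.3 × 10^8 m²
ΔV = 0.012 km³ = 1.2 × 10^7 m³
Unconfined: Δh_u = ΔV/(Sy·A) = 1.2 × 10^7/(0.2 × 1.3 × 10^8) = 0.4615 m
Confined: Δh_c = ΔV/(S·A) = 1.2 × 10^7/(7.8 × 10^-4 × 1.3 × 10^8) = 118.3 m

Δh_u ≈ 0.462 m; Δh_c ≈ 118 m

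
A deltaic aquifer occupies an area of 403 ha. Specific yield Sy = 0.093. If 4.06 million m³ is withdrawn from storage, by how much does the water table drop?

A = 403 ha = 4.03 × 10^6 m²
ΔV = 4.06 million m³ = 4.06 × 10^6 m³
Δh = ΔV / (Sy × A) = 4.06 × 10^6 m³ / (0.093 × 4.03 × 10^6 m²) = 10.83 m

Δh ≈ 10.8 m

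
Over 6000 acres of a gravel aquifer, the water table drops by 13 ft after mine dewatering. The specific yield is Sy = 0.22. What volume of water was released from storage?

ΔV ≈ 2.12 × 10^7 m³

A = 6000 acres = 2.428 × 10^7 m²
Δh = 13 ft = 3.962 m
ΔV = Sy × A × Δh = 0.22 × 2.428 × 10^7 m² × 3.962 m = 2.117 × 10^7 m³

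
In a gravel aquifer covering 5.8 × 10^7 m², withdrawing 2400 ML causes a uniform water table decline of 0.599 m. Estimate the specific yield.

Sy ≈ 0.069

ΔV = 2400 ML = 2.4 × 10^6 m³
Sy = ΔV / (A × Δh) = 2.4 × 10^6 m³ / (5.8 × 10^7 m² × 0.599 m) = 0.06908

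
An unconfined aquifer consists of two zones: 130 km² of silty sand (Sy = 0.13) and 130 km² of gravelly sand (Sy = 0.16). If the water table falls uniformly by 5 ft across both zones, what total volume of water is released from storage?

ΔV ≈ 5.75 × 10^7 m³

A₁ = 130 km² = 1.3 × 10^8 m²; A₂ = 130 km² = 1.3 × 10^8 m²
Δh = 5 ft = 1.524 m
ΔV₁ = 0.13 × 1.3 × 10^8 × 1.524 = 2.576 × 10^7 m³
ΔV₂ = 0.16 × 1.3 × 10^8 × 1.524 = 3.17 × 10^7 m³
ΔV = ΔV₁ + ΔV₂ = 5.745 × 10^7 m³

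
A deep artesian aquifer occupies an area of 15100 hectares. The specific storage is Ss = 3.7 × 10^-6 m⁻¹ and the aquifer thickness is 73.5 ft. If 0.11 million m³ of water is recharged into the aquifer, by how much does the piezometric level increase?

b = 73.5 ft = 22.4 m
S = Ss × b = 3.7 × 10^-6 m⁻¹ × 22.4 m = 8.289 × 10^-5
A = 15100 hectares = 1.51 × 10^8 m²
ΔV = 0.11 million m³ = 1.1 × 10^5 m³
Δh = ΔV / (S × A) = 1.1 × 10^5 m³ / (8.289 × 10^-5 × 1.51 × 10^8 m²) = 8.788 m

Δh ≈ 8.79 m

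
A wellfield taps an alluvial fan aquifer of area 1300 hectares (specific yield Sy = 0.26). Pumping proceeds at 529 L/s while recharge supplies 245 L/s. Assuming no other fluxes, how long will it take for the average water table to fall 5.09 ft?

A = 1300 hectares = 1.3 × 10^7 m²
Δh = 5.09 ft = 1.551 m
ΔV = Sy × A × Δh = 0.26 × 1.3 × 10^7 × 1.551 = 5.244 × 10^6 m³
Net withdrawal = 529 − 245 = 284 L/s = 24540 m³/d
t = ΔV / Q = 5.244 × 10^6 m³ / 24540 m³/d = 213.7 d

t ≈ 214 days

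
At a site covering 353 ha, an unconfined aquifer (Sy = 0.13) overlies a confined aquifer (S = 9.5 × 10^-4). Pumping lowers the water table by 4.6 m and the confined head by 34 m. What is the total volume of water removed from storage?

A = 353 ha = 3.53 × 10^6 m²
Unconfined: ΔV_u = Sy × A × Δh_u = 0.13 × 3.53 × 10^6 × 4.6 = 2.111 × 10^6 m³
Confined: ΔV_c = S × A × Δh_c = 9.5 × 10^-4 × 3.53 × 10^6 × 34 = 1.14 × 10^5 m³
Total ΔV = 2.111 × 10^6 + 1.14 × 10^5 = 2.225 × 10^6 m³

ΔV ≈ 2.22 × 10^6 m³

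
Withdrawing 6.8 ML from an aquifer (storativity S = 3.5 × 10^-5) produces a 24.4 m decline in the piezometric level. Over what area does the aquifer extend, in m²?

ΔV = 6.8 ML = 6800 m³
A = ΔV / (S × Δh) = 6800 / (3.5 × 10^-5 × 24.4) = 7.963 × 10^6 m²

A ≈ 7.96 × 10^6 m²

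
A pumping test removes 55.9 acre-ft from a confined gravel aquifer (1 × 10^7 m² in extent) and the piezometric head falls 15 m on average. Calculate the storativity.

ΔV = 55.9 acre-ft = 68950 m³
S = ΔV / (A × Δh) = 68950 m³ / (1 × 10^7 m² × 15 m) = 4.597 × 10^-4

S ≈ 4.6 × 10^-4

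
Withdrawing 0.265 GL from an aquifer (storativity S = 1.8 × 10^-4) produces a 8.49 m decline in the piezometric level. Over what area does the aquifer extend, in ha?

A ≈ 17300 ha

ΔV = 0.265 GL = 2.65 × 10^5 m³
A = ΔV / (S × Δh) = 2.65 × 10^5 / (1.8 × 10^-4 × 8.49) = 1.734 × 10^8 m²
A = 1.734 × 10^8 m² = 17340 ha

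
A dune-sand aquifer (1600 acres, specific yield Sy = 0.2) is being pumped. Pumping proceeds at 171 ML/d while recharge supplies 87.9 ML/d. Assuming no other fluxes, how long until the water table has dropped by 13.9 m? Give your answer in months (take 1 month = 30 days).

t ≈ 7.22 months

A = 1600 acres = 6.475 × 10^6 m²
ΔV = Sy × A × Δh = 0.2 × 6.475 × 10^6 × 13.9 = 1.8 × 10^7 m³
Net withdrawal = 171 − 87.9 = 83.1 ML/d = 83100 m³/d
t = ΔV / Q = 1.8 × 10^7 m³ / 83100 m³/d = 216.6 d
t = 216.6 d ≈ 7.22 months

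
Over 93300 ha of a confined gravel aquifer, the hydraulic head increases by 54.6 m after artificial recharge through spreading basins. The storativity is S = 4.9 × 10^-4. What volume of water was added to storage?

A = 93300 ha = 9.33 × 10^8 m²
ΔV = S × A × Δh = 4.9 × 10^-4 × 9.33 × 10^8 m² × 54.6 m = 2.496 × 10^7 m³

ΔV ≈ 2.5 × 10^7 m³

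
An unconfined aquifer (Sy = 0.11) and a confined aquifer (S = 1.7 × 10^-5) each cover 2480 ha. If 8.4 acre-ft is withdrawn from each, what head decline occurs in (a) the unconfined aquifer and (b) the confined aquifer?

A = 2480 ha = 2.48 × 10^7 m²
ΔV = 8.4 acre-ft = 10360 m³
Unconfined: Δh_u = ΔV/(Sy·A) = 10360/(0.11 × 2.48 × 10^7) = 0.003798 m
Confined: Δh_c = ΔV/(S·A) = 10360/(1.7 × 10^-5 × 2.48 × 10^7) = 24.58 m

Δh_u ≈ 0.0038 m; Δh_c ≈ 24.6 m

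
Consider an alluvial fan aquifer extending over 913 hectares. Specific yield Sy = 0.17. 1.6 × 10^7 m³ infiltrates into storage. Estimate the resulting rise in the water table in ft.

A = 913 hectares = 9.13 × 10^6 m²
Δh = ΔV / (Sy × A) = 1.6 × 10^7 m³ / (0.17 × 9.13 × 10^6 m²) = 10.31 m
Δh = 10.31 m = 33.82 ft

Δh ≈ 33.8 ft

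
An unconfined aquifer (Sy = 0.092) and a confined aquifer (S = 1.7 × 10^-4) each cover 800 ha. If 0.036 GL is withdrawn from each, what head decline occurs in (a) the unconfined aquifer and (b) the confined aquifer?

Δh_u ≈ 0.0489 m; Δh_c ≈ 26.5 m

A = 800 ha = 8 × 10^6 m²
ΔV = 0.036 GL = 36000 m³
Unconfined: Δh_u = ΔV/(Sy·A) = 36000/(0.092 × 8 × 10^6) = 0.04891 m
Confined: Δh_c = ΔV/(S·A) = 36000/(1.7 × 10^-4 × 8 × 10^6) = 26.47 m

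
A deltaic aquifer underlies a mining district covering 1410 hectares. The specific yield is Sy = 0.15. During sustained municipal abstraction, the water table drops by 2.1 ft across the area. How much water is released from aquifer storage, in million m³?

A = 1410 hectares = 1.41 × 10^7 m²
Δh = 2.1 ft = 0.6401 m
ΔV = Sy × A × Δh = 0.15 × 1.41 × 10^7 m² × 0.6401 m = 1.354 × 10^6 m³
ΔV = 1.354 × 10^6 m³ = 1.354 million m³

ΔV ≈ 1.35 million m³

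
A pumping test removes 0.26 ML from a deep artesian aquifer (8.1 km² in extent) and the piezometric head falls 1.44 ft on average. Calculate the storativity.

S ≈ 7.3 × 10^-5

A = 8.1 km² = 8.1 × 10^6 m²
Δh = 1.44 ft = 0.4389 m
ΔV = 0.26 ML = 260 m³
S = ΔV / (A × Δh) = 260 m³ / (8.1 × 10^6 m² × 0.4389 m) = 7.313 × 10^-5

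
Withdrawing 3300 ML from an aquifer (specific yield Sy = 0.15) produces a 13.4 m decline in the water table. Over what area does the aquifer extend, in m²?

A ≈ 1.64 × 10^6 m²

ΔV = 3300 ML = 3.3 × 10^6 m³
A = ΔV / (Sy × Δh) = 3.3 × 10^6 / (0.15 × 13.4) = 1.642 × 10^6 m²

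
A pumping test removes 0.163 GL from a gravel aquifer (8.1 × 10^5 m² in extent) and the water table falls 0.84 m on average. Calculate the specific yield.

Sy ≈ 0.24

ΔV = 0.163 GL = 1.63 × 10^5 m³
Sy = ΔV / (A × Δh) = 1.63 × 10^5 m³ / (8.1 × 10^5 m² × 0.84 m) = 0.2396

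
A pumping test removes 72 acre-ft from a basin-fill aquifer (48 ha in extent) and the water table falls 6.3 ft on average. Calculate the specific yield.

Sy ≈ 0.096

A = 48 ha = 4.8 × 10^5 m²
Δh = 6.3 ft = 1.92 m
ΔV = 72 acre-ft = 88810 m³
Sy = ΔV / (A × Δh) = 88810 m³ / (4.8 × 10^5 m² × 1.92 m) = 0.09635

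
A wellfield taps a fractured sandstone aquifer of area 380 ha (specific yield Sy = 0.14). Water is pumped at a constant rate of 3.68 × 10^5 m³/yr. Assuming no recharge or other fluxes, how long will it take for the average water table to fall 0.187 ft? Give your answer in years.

A = 380 ha = 3.8 × 10^6 m²
Δh = 0.187 ft = 0.057 m
ΔV = Sy × A × Δh = 0.14 × 3.8 × 10^6 × 0.057 = 30320 m³
Q = 3.68 × 10^5 m³/yr = 1008 m³/d
t = ΔV / Q = 30320 m³ / 1008 m³/d = 30.08 d
t = 30.08 d ≈ 0.0824 years

t ≈ 0.0824 years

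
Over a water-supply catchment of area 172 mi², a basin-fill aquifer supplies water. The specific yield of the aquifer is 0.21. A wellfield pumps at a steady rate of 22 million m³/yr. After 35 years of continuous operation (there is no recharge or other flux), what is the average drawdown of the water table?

Δh ≈ 8.23 m

A = 172 mi² = 4.455 × 10^8 m²
Q = 22 million m³/yr = 60270 m³/d
t = 35 years = 12780 d
ΔV = Q × t = 60270 m³/d × 12780 d = 7.7 × 10^8 m³
Δh = ΔV / (Sy × A) = 7.7 × 10^8 / (0.21 × 4.455 × 10^8) = 8.231 m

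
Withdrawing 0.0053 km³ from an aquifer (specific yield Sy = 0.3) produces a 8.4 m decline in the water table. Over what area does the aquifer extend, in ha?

A ≈ 210 ha

ΔV = 0.0053 km³ = 5.3 × 10^6 m³
A = ΔV / (Sy × Δh) = 5.3 × 10^6 / (0.3 × 8.4) = 2.103 × 10^6 m²
A = 2.103 × 10^6 m² = 210.3 ha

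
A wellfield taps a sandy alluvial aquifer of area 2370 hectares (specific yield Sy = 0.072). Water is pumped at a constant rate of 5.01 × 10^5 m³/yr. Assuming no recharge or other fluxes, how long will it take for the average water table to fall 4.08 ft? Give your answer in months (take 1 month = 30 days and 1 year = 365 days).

A = 2370 hectares = 2.37 × 10^7 m²
Δh = 4.08 ft = 1.244 m
ΔV = Sy × A × Δh = 0.072 × 2.37 × 10^7 × 1.244 = 2.122 × 10^6 m³
Q = 5.01 × 10^5 m³/yr = 1373 m³/d
t = ΔV / Q = 2.122 × 10^6 m³ / 1373 m³/d = 1546 d
t = 1546 d ≈ 51.53 months

t ≈ 51.5 months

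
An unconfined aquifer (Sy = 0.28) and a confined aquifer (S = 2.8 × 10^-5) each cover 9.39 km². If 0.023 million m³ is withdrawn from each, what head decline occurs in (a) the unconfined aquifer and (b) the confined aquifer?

Δh_u ≈ 0.00875 m; Δh_c ≈ 87.5 m

A = 9.39 km² = 9.39 × 10^6 m²
ΔV = 0.023 million m³ = 23000 m³
Unconfined: Δh_u = ΔV/(Sy·A) = 23000/(0.28 × 9.39 × 10^6) = 0.008748 m
Confined: Δh_c = ΔV/(S·A) = 23000/(2.8 × 10^-5 × 9.39 × 10^6) = 87.48 m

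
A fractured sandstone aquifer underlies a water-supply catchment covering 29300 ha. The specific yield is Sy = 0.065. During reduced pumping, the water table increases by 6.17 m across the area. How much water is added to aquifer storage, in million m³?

ΔV ≈ 118 million m³

A = 29300 ha = 2.93 × 10^8 m²
ΔV = Sy × A × Δh = 0.065 × 2.93 × 10^8 m² × 6.17 m = 1.175 × 10^8 m³
ΔV = 1.175 × 10^8 m³ = 117.5 million m³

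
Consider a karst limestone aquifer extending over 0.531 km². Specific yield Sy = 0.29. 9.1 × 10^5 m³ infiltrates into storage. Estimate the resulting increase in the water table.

Δh ≈ 5.91 m

A = 0.531 km² = 5.31 × 10^5 m²
Δh = ΔV / (Sy × A) = 9.1 × 10^5 m³ / (0.29 × 5.31 × 10^5 m²) = 5.909 m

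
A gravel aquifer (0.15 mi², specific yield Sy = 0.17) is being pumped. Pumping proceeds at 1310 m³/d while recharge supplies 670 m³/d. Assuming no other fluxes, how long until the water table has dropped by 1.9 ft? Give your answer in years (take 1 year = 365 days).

A = 0.15 mi² = 3.885 × 10^5 m²
Δh = 1.9 ft = 0.5791 m
ΔV = Sy × A × Δh = 0.17 × 3.885 × 10^5 × 0.5791 = 38250 m³
Net withdrawal = 1310 − 670 = 640 m³/d
t = ΔV / Q = 38250 m³ / 640 m³/d = 59.76 d
t = 59.76 d ≈ 0.1637 years

t ≈ 0.164 years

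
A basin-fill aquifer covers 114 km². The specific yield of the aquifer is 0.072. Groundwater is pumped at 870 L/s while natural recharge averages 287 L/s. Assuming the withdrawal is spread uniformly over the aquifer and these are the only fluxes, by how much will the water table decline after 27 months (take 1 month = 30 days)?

A = 114 km² = 1.14 × 10^8 m²
Net abstraction = 870 − 287 = 583 L/s
Q_net = 583 L/s = 50370 m³/d
t = 27 months = 810 d
ΔV = Q × t = 50370 m³/d × 810 d = 4.08 × 10^7 m³
Δh = ΔV / (Sy × A) = 4.08 × 10^7 / (0.072 × 1.14 × 10^8) = 4.971 m

Δh ≈ 4.97 m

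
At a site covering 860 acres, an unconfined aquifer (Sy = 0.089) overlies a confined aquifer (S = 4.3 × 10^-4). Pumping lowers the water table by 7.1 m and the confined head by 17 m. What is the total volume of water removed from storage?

A = 860 acres = 3.48 × 10^6 m²
Unconfined: ΔV_u = Sy × A × Δh_u = 0.089 × 3.48 × 10^6 × 7.1 = 2.199 × 10^6 m³
Confined: ΔV_c = S × A × Δh_c = 4.3 × 10^-4 × 3.48 × 10^6 × 17 = 25440 m³
Total ΔV = 2.199 × 10^6 + 25440 = 2.225 × 10^6 m³

ΔV ≈ 2.22 × 10^6 m³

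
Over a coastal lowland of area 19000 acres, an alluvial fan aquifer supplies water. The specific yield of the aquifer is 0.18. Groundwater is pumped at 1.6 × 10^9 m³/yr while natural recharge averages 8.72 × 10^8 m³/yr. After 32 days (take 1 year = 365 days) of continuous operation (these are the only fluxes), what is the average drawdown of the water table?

A = 19000 acres = 7.689 × 10^7 m²
Net abstraction = 1.6 × 10^9 − 8.72 × 10^8 = 7.28 × 10^8 m³/yr
Q_net = 7.28 × 10^8 m³/yr = 1.995 × 10^6 m³/d
ΔV = Q × t = 1.995 × 10^6 m³/d × 32 d = 6.382 × 10^7 m³
Δh = ΔV / (Sy × A) = 6.382 × 10^7 / (0.18 × 7.689 × 10^7) = 4.612 m

Δh ≈ 4.61 m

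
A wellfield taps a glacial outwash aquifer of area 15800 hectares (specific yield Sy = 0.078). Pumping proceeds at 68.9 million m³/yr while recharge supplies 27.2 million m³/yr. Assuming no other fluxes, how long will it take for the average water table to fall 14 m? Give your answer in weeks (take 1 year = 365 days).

t ≈ 216 weeks

A = 15800 hectares = 1.58 × 10^8 m²
ΔV = Sy × A × Δh = 0.078 × 1.58 × 10^8 × 14 = 1.725 × 10^8 m³
Net withdrawal = 68.9 − 27.2 = 41.7 million m³/yr = 1.142 × 10^5 m³/d
t = ΔV / Q = 1.725 × 10^8 m³ / 1.142 × 10^5 m³/d = 1510 d
t = 1510 d ≈ 215.7 weeks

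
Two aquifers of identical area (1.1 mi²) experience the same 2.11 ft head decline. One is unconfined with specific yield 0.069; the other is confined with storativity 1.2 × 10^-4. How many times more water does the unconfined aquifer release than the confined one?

ΔV_u / ΔV_c ≈ 575

A = 1.1 mi² = 2.849 × 10^6 m²
Δh = 2.11 ft = 0.6431 m
Unconfined: ΔV_u = Sy × A × Δh = 0.069 × 2.849 × 10^6 × 0.6431 = 1.264 × 10^5 m³
Confined: ΔV_c = S × A × Δh = 1.2 × 10^-4 × 2.849 × 10^6 × 0.6431 = 219.9 m³
Ratio = ΔV_u / ΔV_c = Sy / S = 0.069 / 1.2 × 10^-4 = 575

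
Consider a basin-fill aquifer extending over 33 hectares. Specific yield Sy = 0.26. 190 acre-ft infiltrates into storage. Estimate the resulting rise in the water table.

Δh ≈ 2.73 m

A = 33 hectares = 3.3 × 10^5 m²
ΔV = 190 acre-ft = 2.344 × 10^5 m³
Δh = ΔV / (Sy × A) = 2.344 × 10^5 m³ / (0.26 × 3.3 × 10^5 m²) = 2.731 m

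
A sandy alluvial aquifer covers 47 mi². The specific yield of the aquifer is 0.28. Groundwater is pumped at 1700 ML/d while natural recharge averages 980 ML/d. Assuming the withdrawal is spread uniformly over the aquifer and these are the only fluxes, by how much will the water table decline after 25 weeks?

A = 47 mi² = 1.217 × 10^8 m²
Net abstraction = 1700 − 980 = 720 ML/d
Q_net = 720 ML/d = 7.2 × 10^5 m³/d
t = 25 weeks = 175 d
ΔV = Q × t = 7.2 × 10^5 m³/d × 175 d = 1.26 × 10^8 m³
Δh = ΔV / (Sy × A) = 1.26 × 10^8 / (0.28 × 1.217 × 10^8) = 3.697 m

Δh ≈ 3.7 m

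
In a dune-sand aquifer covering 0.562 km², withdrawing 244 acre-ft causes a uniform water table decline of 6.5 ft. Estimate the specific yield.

Sy ≈ 0.27

A = 0.562 km² = 5.62 × 10^5 m²
Δh = 6.5 ft = 1.981 m
ΔV = 244 acre-ft = 3.01 × 10^5 m³
Sy = ΔV / (A × Δh) = 3.01 × 10^5 m³ / (5.62 × 10^5 m² × 1.981 m) = 0.2703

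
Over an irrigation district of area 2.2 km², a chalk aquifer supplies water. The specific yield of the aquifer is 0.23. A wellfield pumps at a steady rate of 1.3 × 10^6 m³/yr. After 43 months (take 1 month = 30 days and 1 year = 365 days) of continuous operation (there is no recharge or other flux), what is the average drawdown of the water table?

A = 2.2 km² = 2.2 × 10^6 m²
Q = 1.3 × 10^6 m³/yr = 3562 m³/d
t = 43 months = 1290 d
ΔV = Q × t = 3562 m³/d × 1290 d = 4.595 × 10^6 m³
Δh = ΔV / (Sy × A) = 4.595 × 10^6 / (0.23 × 2.2 × 10^6) = 9.08 m

Δh ≈ 9.08 m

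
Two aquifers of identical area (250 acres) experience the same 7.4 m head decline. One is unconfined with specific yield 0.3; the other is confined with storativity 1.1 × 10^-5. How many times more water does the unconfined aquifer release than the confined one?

A = 250 acres = 1.012 × 10^6 m²
Unconfined: ΔV_u = Sy × A × Δh = 0.3 × 1.012 × 10^6 × 7.4 = 2.246 × 10^6 m³
Confined: ΔV_c = S × A × Δh = 1.1 × 10^-5 × 1.012 × 10^6 × 7.4 = 82.35 m³
Ratio = ΔV_u / ΔV_c = Sy / S = 0.3 / 1.1 × 10^-5 = 27270

ΔV_u / ΔV_c ≈ 27300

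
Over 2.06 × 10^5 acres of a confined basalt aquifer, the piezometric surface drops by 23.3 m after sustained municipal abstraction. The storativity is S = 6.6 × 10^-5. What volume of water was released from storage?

ΔV ≈ 1.28 × 10^6 m³

A = 2.06 × 10^5 acres = 8.337 × 10^8 m²
ΔV = S × A × Δh = 6.6 × 10^-5 × 8.337 × 10^8 m² × 23.3 m = 1.282 × 10^6 m³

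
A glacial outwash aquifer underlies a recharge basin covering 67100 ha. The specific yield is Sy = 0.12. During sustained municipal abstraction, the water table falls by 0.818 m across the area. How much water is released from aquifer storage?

ΔV ≈ 6.59 × 10^7 m³

A = 67100 ha = 6.71 × 10^8 m²
ΔV = Sy × A × Δh = 0.12 × 6.71 × 10^8 m² × 0.818 m = 6.587 × 10^7 m³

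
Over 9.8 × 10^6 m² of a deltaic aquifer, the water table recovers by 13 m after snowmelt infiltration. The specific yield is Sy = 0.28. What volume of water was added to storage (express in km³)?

ΔV = Sy × A × Δh = 0.28 × 9.8 × 10^6 m² × 13 m = 3.567 × 10^7 m³
ΔV = 3.567 × 10^7 m³ = 0.03567 km³

ΔV ≈ 0.0357 km³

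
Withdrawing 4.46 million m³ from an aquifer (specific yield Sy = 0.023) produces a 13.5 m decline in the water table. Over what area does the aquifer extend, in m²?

A ≈ 1.44 × 10^7 m²

ΔV = 4.46 million m³ = 4.46 × 10^6 m³
A = ΔV / (Sy × Δh) = 4.46 × 10^6 / (0.023 × 13.5) = 1.436 × 10^7 m²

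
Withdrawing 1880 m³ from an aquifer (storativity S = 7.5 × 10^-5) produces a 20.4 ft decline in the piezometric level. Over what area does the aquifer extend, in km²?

Δh = 20.4 ft = 6.218 m
A = ΔV / (S × Δh) = 1880 / (7.5 × 10^-5 × 6.218) = 4.031 × 10^6 m²
A = 4.031 × 10^6 m² = 4.031 km²

A ≈ 4.03 km²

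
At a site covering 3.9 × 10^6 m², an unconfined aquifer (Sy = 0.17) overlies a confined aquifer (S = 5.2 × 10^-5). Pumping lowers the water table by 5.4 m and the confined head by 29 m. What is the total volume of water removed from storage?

Unconfined: ΔV_u = Sy × A × Δh_u = 0.17 × 3.9 × 10^6 × 5.4 = 3.58 × 10^6 m³
Confined: ΔV_c = S × A × Δh_c = 5.2 × 10^-5 × 3.9 × 10^6 × 29 = 5881 m³
Total ΔV = 3.58 × 10^6 + 5881 = 3.586 × 10^6 m³

ΔV ≈ 3.59 × 10^6 m³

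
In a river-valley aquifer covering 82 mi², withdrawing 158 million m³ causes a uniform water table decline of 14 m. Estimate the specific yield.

Sy ≈ 0.053

A = 82 mi² = 2.124 × 10^8 m²
ΔV = 158 million m³ = 1.58 × 10^8 m³
Sy = ΔV / (A × Δh) = 1.58 × 10^8 m³ / (2.124 × 10^8 m² × 14 m) = 0.05314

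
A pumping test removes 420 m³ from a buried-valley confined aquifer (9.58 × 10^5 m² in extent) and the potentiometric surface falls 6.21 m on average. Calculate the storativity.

S ≈ 7.1 × 10^-5

S = ΔV / (A × Δh) = 420 m³ / (9.58 × 10^5 m² × 6.21 m) = 7.06 × 10^-5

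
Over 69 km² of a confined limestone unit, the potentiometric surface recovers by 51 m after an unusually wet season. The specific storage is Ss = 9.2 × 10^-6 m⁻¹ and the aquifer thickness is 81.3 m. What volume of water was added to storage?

ΔV ≈ 2.63 × 10^6 m³

S = Ss × b = 9.2 × 10^-6 m⁻¹ × 81.3 m = 7.48 × 10^-4
A = 69 km² = 6.9 × 10^7 m²
ΔV = S × A × Δh = 7.48 × 10^-4 × 6.9 × 10^7 m² × 51 m = 2.632 × 10^6 m³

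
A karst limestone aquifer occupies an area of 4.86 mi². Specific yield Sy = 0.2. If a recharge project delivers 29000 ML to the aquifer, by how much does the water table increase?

Δh ≈ 11.5 m

A = 4.86 mi² = 1.259 × 10^7 m²
ΔV = 29000 ML = 2.9 × 10^7 m³
Δh = ΔV / (Sy × A) = 2.9 × 10^7 m³ / (0.2 × 1.259 × 10^7 m²) = 11.52 m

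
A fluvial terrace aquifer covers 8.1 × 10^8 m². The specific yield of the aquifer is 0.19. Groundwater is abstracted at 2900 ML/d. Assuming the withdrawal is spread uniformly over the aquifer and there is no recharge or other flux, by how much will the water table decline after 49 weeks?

Δh ≈ 6.46 m

Q = 2900 ML/d = 2.9 × 10^6 m³/d
t = 49 weeks = 343 d
ΔV = Q × t = 2.9 × 10^6 m³/d × 343 d = 9.947 × 10^8 m³
Δh = ΔV / (Sy × A) = 9.947 × 10^8 / (0.19 × 8.1 × 10^8) = 6.463 m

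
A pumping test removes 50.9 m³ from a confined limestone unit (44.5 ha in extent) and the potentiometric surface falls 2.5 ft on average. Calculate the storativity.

S ≈ 1.5 × 10^-4

A = 44.5 ha = 4.45 × 10^5 m²
Δh = 2.5 ft = 0.762 m
S = ΔV / (A × Δh) = 50.9 m³ / (4.45 × 10^5 m² × 0.762 m) = 1.501 × 10^-4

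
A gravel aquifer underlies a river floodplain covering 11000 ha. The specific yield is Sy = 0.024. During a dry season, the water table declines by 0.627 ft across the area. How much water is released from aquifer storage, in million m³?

A = 11000 ha = 1.1 × 10^8 m²
Δh = 0.627 ft = 0.1911 m
ΔV = Sy × A × Δh = 0.024 × 1.1 × 10^8 m² × 0.1911 m = 5.045 × 10^5 m³
ΔV = 5.045 × 10^5 m³ = 0.5045 million m³

ΔV ≈ 0.505 million m³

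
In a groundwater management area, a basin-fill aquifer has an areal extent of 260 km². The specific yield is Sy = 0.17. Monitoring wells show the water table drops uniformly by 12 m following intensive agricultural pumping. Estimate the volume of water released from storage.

A = 260 km² = 2.6 × 10^8 m²
ΔV = Sy × A × Δh = 0.17 × 2.6 × 10^8 m² × 12 m = 5.304 × 10^8 m³

ΔV ≈ 5.3 × 10^8 m³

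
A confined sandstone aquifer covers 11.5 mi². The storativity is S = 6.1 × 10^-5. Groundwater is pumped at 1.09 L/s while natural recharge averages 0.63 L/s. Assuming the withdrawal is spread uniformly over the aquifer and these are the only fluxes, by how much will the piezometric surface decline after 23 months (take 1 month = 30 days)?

Δh ≈ 15.1 m

A = 11.5 mi² = 2.978 × 10^7 m²
Net abstraction = 1.09 − 0.63 = 0.46 L/s
Q_net = 0.46 L/s = 39.74 m³/d
t = 23 months = 690 d
ΔV = Q × t = 39.74 m³/d × 690 d = 27420 m³
Δh = ΔV / (S × A) = 27420 / (6.1 × 10^-5 × 2.978 × 10^7) = 15.09 m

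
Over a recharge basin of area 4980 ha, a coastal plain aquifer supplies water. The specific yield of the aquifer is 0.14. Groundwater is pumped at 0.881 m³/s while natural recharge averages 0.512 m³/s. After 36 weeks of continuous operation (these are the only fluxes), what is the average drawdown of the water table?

A = 4980 ha = 4.98 × 10^7 m²
Net abstraction = 0.881 − 0.512 = 0.369 m³/s
Q_net = 0.369 m³/s = 31880 m³/d
t = 36 weeks = 252 d
ΔV = Q × t = 31880 m³/d × 252 d = 8.034 × 10^6 m³
Δh = ΔV / (Sy × A) = 8.034 × 10^6 / (0.14 × 4.98 × 10^7) = 1.152 m

Δh ≈ 1.15 m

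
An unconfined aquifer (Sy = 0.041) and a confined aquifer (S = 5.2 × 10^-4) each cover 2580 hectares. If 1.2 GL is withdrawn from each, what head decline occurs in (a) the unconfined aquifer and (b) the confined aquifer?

Δh_u ≈ 1.13 m; Δh_c ≈ 89.4 m

A = 2580 hectares = 2.58 × 10^7 m²
ΔV = 1.2 GL = 1.2 × 10^6 m³
Unconfined: Δh_u = ΔV/(Sy·A) = 1.2 × 10^6/(0.041 × 2.58 × 10^7) = 1.134 m
Confined: Δh_c = ΔV/(S·A) = 1.2 × 10^6/(5.2 × 10^-4 × 2.58 × 10^7) = 89.45 m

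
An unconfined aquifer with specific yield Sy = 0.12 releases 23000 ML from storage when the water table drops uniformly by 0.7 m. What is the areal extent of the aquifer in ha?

A ≈ 27400 ha

ΔV = 23000 ML = 2.3 × 10^7 m³
A = ΔV / (Sy × Δh) = 2.3 × 10^7 / (0.12 × 0.7) = 2.738 × 10^8 m²
A = 2.738 × 10^8 m² = 27380 ha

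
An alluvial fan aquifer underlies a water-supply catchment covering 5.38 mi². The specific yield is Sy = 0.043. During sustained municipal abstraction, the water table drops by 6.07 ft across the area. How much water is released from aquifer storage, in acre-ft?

ΔV ≈ 899 acre-ft

A = 5.38 mi² = 1.393 × 10^7 m²
Δh = 6.07 ft = 1.85 m
ΔV = Sy × A × Δh = 0.043 × 1.393 × 10^7 m² × 1.85 m = 1.109 × 10^6 m³
ΔV = 1.109 × 10^6 m³ = 898.7 acre-ft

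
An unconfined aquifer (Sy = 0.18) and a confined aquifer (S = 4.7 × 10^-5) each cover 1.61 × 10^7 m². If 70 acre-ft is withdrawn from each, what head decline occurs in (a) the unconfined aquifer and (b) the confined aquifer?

ΔV = 70 acre-ft = 86340 m³
Unconfined: Δh_u = ΔV/(Sy·A) = 86340/(0.18 × 1.61 × 10^7) = 0.02979 m
Confined: Δh_c = ΔV/(S·A) = 86340/(4.7 × 10^-5 × 1.61 × 10^7) = 114.1 m

Δh_u ≈ 0.0298 m; Δh_c ≈ 114 m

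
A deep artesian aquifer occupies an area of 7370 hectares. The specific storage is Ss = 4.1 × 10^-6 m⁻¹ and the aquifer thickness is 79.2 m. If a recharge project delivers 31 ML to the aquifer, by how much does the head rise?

S = Ss × b = 4.1 × 10^-6 m⁻¹ × 79.2 m = 3.247 × 10^-4
A = 7370 hectares = 7.37 × 10^7 m²
ΔV = 31 ML = 31000 m³
Δh = ΔV / (S × A) = 31000 m³ / (3.247 × 10^-4 × 7.37 × 10^7 m²) = 1.295 m

Δh ≈ 1.3 m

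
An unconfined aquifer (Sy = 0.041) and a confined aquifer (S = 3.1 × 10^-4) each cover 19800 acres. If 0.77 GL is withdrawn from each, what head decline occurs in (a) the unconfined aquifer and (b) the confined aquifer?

Δh_u ≈ 0.234 m; Δh_c ≈ 31 m

A = 19800 acres = 8.013 × 10^7 m²
ΔV = 0.77 GL = 7.7 × 10^5 m³
Unconfined: Δh_u = ΔV/(Sy·A) = 7.7 × 10^5/(0.041 × 8.013 × 10^7) = 0.2344 m
Confined: Δh_c = ΔV/(S·A) = 7.7 × 10^5/(3.1 × 10^-4 × 8.013 × 10^7) = 31 m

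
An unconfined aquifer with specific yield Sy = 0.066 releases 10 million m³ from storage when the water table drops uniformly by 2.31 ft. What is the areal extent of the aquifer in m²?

A ≈ 2.15 × 10^8 m²

Δh = 2.31 ft = 0.7041 m
ΔV = 10 million m³ = 1 × 10^7 m³
A = ΔV / (Sy × Δh) = 1 × 10^7 / (0.066 × 0.7041) = 2.152 × 10^8 m²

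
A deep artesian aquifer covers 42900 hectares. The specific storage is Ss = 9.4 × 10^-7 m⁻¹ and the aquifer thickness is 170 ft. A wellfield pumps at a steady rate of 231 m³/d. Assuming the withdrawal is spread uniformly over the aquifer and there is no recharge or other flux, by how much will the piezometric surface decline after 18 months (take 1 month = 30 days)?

Δh ≈ 5.97 m

b = 170 ft = 51.82 m
S = Ss × b = 9.4 × 10^-7 m⁻¹ × 51.82 m = 4.871 × 10^-5
A = 42900 hectares = 4.29 × 10^8 m²
t = 18 months = 540 d
ΔV = Q × t = 231 m³/d × 540 d = 1.247 × 10^5 m³
Δh = ΔV / (S × A) = 1.247 × 10^5 / (4.871 × 10^-5 × 4.29 × 10^8) = 5.97 m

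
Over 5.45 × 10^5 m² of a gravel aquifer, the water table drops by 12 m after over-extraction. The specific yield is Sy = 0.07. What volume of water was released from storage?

ΔV ≈ 4.58 × 10^5 m³

ΔV = Sy × A × Δh = 0.07 × 5.45 × 10^5 m² × 12 m = 4.578 × 10^5 m³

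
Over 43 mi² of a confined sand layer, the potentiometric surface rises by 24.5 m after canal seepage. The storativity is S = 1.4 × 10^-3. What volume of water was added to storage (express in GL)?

ΔV ≈ 3.82 GL

A = 43 mi² = 1.114 × 10^8 m²
ΔV = S × A × Δh = 0.0014 × 1.114 × 10^8 m² × 24.5 m = 3.82 × 10^6 m³
ΔV = 3.82 × 10^6 m³ = 3.82 GL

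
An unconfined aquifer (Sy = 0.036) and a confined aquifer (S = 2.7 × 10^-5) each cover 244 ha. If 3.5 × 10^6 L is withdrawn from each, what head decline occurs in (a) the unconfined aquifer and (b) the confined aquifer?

Δh_u ≈ 0.0398 m; Δh_c ≈ 53.1 m

A = 244 ha = 2.44 × 10^6 m²
ΔV = 3.5 × 10^6 L = 3500 m³
Unconfined: Δh_u = ΔV/(Sy·A) = 3500/(0.036 × 2.44 × 10^6) = 0.03985 m
Confined: Δh_c = ΔV/(S·A) = 3500/(2.7 × 10^-5 × 2.44 × 10^6) = 53.13 m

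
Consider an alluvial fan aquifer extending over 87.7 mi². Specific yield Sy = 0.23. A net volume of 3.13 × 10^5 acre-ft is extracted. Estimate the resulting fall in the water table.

A = 87.7 mi² = 2.271 × 10^8 m²
ΔV = 3.13 × 10^5 acre-ft = 3.861 × 10^8 m³
Δh = ΔV / (Sy × A) = 3.861 × 10^8 m³ / (0.23 × 2.271 × 10^8 m²) = 7.39 m

Δh ≈ 7.39 m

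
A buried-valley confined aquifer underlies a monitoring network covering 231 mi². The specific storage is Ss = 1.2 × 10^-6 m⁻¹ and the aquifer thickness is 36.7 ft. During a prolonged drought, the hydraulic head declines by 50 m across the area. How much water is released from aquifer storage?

ΔV ≈ 4.02 × 10^5 m³

b = 36.7 ft = 11.19 m
S = Ss × b = 1.2 × 10^-6 m⁻¹ × 11.19 m = 1.342 × 10^-5
A = 231 mi² = 5.983 × 10^8 m²
ΔV = S × A × Δh = 1.342 × 10^-5 × 5.983 × 10^8 m² × 50 m = 4.016 × 10^5 m³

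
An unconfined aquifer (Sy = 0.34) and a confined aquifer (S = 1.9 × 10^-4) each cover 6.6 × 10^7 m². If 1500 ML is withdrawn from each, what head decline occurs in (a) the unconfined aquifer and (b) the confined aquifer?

Δh_u ≈ 0.0668 m; Δh_c ≈ 120 m

ΔV = 1500 ML = 1.5 × 10^6 m³
Unconfined: Δh_u = ΔV/(Sy·A) = 1.5 × 10^6/(0.34 × 6.6 × 10^7) = 0.06684 m
Confined: Δh_c = ΔV/(S·A) = 1.5 × 10^6/(1.9 × 10^-4 × 6.6 × 10^7) = 119.6 m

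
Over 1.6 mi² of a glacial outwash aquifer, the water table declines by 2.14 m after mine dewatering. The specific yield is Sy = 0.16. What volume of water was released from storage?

A = 1.6 mi² = 4.144 × 10^6 m²
ΔV = Sy × A × Δh = 0.16 × 4.144 × 10^6 m² × 2.14 m = 1.419 × 10^6 m³

ΔV ≈ 1.42 × 10^6 m³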